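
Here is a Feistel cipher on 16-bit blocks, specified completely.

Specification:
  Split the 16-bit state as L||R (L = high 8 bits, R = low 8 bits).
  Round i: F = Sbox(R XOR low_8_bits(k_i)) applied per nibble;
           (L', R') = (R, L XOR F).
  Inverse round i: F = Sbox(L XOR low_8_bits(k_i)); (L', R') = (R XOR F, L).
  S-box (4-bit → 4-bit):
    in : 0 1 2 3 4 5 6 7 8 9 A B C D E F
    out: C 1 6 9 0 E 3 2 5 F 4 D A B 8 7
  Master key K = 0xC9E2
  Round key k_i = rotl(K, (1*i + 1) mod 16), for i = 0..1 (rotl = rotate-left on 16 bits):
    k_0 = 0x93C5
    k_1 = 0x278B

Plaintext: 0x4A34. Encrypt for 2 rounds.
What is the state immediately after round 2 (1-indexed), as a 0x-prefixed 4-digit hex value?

s_0 = plaintext = 0x4A34
s_1 = Round(s_0, k_0) = 0x343B
s_2 = Round(s_1, k_1) = 0x3BE8

0x3BE8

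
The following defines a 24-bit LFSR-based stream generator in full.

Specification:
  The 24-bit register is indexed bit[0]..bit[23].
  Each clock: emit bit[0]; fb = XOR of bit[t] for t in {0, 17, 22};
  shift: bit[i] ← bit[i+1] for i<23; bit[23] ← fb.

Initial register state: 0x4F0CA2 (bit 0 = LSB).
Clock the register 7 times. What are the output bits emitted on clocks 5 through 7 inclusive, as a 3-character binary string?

reg_0 = 0x4F0CA2
clock 1: out=0, reg = 0x278651
clock 2: out=1, reg = 0x13C328
clock 3: out=0, reg = 0x89E194
clock 4: out=0, reg = 0x44F0CA
clock 5: out=0, reg = 0xA27865
clock 6: out=1, reg = 0x513C32
clock 7: out=0, reg = 0xA89E19

010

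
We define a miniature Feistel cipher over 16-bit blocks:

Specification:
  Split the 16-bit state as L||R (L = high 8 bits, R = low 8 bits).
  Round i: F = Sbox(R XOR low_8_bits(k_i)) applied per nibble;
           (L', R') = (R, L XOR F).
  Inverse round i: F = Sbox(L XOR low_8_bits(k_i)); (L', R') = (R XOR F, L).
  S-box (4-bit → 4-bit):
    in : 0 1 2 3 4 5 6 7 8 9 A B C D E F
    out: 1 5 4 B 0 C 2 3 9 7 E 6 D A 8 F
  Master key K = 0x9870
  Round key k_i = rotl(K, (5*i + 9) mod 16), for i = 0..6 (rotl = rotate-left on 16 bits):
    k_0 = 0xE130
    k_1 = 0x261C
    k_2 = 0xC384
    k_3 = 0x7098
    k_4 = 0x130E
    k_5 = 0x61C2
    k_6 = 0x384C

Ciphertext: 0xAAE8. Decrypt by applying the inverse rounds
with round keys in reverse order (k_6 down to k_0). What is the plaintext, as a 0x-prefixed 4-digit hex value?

s_0 = ciphertext = 0xAAE8
s_1 = InvRound(s_0, k_6) = 0x6AAA
s_2 = InvRound(s_1, k_5) = 0x436A
s_3 = InvRound(s_2, k_4) = 0x6043
s_4 = InvRound(s_3, k_3) = 0xBA60
s_5 = InvRound(s_4, k_2) = 0xD8BA
s_6 = InvRound(s_5, k_1) = 0x6AD8
s_7 = InvRound(s_6, k_0) = 0x166A

0x166A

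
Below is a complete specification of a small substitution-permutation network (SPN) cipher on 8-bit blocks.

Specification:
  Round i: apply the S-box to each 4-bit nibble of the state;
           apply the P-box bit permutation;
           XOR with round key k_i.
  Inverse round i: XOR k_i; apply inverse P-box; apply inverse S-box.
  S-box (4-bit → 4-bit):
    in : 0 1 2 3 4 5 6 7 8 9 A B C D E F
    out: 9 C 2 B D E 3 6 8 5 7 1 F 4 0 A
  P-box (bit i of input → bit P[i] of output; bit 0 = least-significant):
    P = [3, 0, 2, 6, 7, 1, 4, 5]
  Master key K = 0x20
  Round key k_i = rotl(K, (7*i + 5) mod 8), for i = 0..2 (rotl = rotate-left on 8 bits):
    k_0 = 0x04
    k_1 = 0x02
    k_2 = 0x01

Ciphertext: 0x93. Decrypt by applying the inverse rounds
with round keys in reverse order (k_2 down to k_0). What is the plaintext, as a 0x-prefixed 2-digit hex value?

s_0 = ciphertext = 0x93
s_1 = InvRound(s_0, k_2) = 0xAE
s_2 = InvRound(s_1, k_1) = 0x09
s_3 = InvRound(s_2, k_0) = 0xEA

0xEA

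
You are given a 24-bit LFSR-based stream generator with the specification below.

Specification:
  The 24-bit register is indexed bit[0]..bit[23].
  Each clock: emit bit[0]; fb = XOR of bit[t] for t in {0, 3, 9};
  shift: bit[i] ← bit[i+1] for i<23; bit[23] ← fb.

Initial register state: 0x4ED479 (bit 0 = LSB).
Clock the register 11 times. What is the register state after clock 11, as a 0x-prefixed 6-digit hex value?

0x3389DA

reg_0 = 0x4ED479
clock 1: out=1, reg = 0x276A3C
clock 2: out=0, reg = 0x13B51E
clock 3: out=0, reg = 0x89DA8F
clock 4: out=1, reg = 0xC4ED47
clock 5: out=1, reg = 0xE276A3
clock 6: out=1, reg = 0x713B51
clock 7: out=1, reg = 0x389DA8
clock 8: out=0, reg = 0x9C4ED4
clock 9: out=0, reg = 0xCE276A
clock 10: out=0, reg = 0x6713B5
clock 11: out=1, reg = 0x3389DA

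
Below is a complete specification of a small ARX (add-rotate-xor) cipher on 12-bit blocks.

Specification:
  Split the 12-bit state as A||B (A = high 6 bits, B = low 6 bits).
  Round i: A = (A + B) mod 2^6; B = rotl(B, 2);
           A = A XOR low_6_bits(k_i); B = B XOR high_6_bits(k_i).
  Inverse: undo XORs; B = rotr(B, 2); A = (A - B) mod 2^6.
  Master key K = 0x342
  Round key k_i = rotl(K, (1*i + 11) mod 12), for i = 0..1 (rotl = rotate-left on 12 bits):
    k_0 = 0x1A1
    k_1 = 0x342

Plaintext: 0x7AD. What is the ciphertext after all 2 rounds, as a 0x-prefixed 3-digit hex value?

s_0 = plaintext = 0x7AD
s_1 = Round(s_0, k_0) = 0xAB0
s_2 = Round(s_1, k_1) = 0x60E

0x60E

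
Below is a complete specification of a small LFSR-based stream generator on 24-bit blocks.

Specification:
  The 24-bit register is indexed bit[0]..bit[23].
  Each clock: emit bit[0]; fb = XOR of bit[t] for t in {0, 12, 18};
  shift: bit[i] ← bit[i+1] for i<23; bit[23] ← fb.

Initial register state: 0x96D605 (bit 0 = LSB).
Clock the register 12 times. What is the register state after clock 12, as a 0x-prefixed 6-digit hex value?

0xC0D96D

reg_0 = 0x96D605
clock 1: out=1, reg = 0xCB6B02
clock 2: out=0, reg = 0x65B581
clock 3: out=1, reg = 0xB2DAC0
clock 4: out=0, reg = 0xD96D60
clock 5: out=0, reg = 0x6CB6B0
clock 6: out=0, reg = 0x365B58
clock 7: out=0, reg = 0x1B2DAC
clock 8: out=0, reg = 0x0D96D6
clock 9: out=0, reg = 0x06CB6B
clock 10: out=1, reg = 0x0365B5
clock 11: out=1, reg = 0x81B2DA
clock 12: out=0, reg = 0xC0D96D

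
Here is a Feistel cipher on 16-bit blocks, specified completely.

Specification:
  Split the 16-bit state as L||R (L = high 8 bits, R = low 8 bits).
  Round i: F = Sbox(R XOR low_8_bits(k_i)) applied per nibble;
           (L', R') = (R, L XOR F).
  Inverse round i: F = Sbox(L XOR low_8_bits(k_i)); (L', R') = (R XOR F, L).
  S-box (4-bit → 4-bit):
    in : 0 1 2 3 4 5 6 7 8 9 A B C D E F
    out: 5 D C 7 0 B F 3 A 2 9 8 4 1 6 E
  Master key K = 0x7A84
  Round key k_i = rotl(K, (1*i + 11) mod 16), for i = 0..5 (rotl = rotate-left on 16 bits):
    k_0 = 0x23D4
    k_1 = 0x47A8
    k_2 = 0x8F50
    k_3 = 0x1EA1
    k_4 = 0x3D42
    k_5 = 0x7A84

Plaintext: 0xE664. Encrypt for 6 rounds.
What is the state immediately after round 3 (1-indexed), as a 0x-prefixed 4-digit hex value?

0x2C57

s_0 = plaintext = 0xE664
s_1 = Round(s_0, k_0) = 0x6463
s_2 = Round(s_1, k_1) = 0x632C
s_3 = Round(s_2, k_2) = 0x2C57
s_4 = Round(s_3, k_3) = 0x57C3
s_5 = Round(s_4, k_4) = 0xC3FA
s_6 = Round(s_5, k_5) = 0xFAF5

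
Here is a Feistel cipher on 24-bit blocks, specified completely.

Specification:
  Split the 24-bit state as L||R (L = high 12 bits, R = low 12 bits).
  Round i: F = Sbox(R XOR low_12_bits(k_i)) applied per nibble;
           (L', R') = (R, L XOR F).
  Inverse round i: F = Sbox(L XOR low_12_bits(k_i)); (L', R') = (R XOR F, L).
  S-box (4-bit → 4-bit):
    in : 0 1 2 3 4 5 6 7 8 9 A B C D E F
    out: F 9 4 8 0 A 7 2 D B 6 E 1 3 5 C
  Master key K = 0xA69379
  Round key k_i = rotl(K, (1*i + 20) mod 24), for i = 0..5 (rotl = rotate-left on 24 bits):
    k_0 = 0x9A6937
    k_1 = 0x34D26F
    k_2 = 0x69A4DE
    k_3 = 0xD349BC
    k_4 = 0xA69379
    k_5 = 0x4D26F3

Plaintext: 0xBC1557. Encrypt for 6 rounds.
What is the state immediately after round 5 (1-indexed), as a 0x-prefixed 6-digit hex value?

s_0 = plaintext = 0xBC1557
s_1 = Round(s_0, k_0) = 0x557ABE
s_2 = Round(s_1, k_1) = 0xABE86E
s_3 = Round(s_2, k_2) = 0x86EB51
s_4 = Round(s_3, k_3) = 0xB51C3D
s_5 = Round(s_4, k_4) = 0xC3D751
s_6 = Round(s_5, k_5) = 0x751559

0xC3D751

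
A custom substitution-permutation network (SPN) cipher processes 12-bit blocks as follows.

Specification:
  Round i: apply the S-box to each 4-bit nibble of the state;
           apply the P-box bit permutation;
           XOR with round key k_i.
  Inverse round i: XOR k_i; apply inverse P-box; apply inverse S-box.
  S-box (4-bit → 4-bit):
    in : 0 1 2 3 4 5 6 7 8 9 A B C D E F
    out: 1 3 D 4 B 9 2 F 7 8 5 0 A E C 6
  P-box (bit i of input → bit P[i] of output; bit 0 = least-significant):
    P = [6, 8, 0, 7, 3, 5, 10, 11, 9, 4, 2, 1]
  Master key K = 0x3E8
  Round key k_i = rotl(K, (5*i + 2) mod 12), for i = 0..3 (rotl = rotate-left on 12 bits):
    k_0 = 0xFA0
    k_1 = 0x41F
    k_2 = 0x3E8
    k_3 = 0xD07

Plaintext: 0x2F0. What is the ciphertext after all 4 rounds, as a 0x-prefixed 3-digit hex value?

s_0 = plaintext = 0x2F0
s_1 = Round(s_0, k_0) = 0x9C6
s_2 = Round(s_1, k_1) = 0xD3D
s_3 = Round(s_2, k_2) = 0x67F
s_4 = Round(s_3, k_3) = 0x03E

0x03E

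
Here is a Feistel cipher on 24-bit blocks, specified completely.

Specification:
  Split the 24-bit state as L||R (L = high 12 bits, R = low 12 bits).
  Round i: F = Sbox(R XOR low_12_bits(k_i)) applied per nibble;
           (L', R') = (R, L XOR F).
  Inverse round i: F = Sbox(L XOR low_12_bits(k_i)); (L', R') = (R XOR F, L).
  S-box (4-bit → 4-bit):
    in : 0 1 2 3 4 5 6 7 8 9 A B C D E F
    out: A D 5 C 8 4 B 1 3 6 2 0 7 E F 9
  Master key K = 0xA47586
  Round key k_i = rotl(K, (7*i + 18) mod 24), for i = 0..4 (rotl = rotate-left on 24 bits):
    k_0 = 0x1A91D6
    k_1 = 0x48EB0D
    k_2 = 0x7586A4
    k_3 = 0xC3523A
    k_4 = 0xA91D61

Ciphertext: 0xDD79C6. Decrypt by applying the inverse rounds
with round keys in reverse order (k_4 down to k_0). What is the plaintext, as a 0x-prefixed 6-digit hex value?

s_0 = ciphertext = 0xDD79C6
s_1 = InvRound(s_0, k_4) = 0x3CDDD7
s_2 = InvRound(s_1, k_3) = 0x0463CD
s_3 = InvRound(s_2, k_2) = 0x838046
s_4 = InvRound(s_3, k_1) = 0xC82838
s_5 = InvRound(s_4, k_0) = 0x670C82

0x670C82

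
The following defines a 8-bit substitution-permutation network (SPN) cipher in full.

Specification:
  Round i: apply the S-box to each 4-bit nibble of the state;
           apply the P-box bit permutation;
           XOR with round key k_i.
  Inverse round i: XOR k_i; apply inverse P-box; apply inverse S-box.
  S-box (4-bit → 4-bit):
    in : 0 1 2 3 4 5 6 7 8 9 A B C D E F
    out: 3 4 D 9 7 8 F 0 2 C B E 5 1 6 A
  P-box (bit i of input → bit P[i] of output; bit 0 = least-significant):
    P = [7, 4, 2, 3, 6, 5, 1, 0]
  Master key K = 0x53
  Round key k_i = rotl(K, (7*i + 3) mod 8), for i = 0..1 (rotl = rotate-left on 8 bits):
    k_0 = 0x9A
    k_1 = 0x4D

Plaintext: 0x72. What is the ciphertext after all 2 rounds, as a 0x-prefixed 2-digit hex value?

0xD3

s_0 = plaintext = 0x72
s_1 = Round(s_0, k_0) = 0x16
s_2 = Round(s_1, k_1) = 0xD3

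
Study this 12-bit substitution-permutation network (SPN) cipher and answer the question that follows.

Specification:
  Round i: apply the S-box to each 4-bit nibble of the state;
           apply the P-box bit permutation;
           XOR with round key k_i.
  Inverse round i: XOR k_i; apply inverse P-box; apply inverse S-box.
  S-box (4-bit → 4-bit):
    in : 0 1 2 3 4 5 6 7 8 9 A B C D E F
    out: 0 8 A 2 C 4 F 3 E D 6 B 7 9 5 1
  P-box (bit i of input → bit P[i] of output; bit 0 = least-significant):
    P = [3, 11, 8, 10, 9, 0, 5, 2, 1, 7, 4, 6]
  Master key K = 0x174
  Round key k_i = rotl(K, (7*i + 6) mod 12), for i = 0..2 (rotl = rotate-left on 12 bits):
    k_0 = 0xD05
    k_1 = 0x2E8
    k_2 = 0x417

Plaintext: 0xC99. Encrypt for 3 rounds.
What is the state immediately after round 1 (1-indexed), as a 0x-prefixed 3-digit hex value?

s_0 = plaintext = 0xC99
s_1 = Round(s_0, k_0) = 0xABB
s_2 = Round(s_1, k_1) = 0xC75
s_3 = Round(s_2, k_2) = 0x784

0xABB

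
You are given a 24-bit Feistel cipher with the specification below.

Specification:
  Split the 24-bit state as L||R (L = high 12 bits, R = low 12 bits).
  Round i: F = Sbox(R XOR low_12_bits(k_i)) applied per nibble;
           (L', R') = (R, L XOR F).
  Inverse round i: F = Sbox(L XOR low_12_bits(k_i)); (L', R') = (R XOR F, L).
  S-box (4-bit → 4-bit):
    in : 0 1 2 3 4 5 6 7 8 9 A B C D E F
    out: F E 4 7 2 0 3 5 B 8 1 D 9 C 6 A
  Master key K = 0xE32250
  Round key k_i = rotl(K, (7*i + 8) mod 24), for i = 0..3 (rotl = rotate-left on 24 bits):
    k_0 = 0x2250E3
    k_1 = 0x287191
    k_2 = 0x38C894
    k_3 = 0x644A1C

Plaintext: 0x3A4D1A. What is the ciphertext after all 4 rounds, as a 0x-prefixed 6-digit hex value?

0x8F8FF4

s_0 = plaintext = 0x3A4D1A
s_1 = Round(s_0, k_0) = 0xD1AF0C
s_2 = Round(s_1, k_1) = 0xF0CB96
s_3 = Round(s_2, k_2) = 0xB968F8
s_4 = Round(s_3, k_3) = 0x8F8FF4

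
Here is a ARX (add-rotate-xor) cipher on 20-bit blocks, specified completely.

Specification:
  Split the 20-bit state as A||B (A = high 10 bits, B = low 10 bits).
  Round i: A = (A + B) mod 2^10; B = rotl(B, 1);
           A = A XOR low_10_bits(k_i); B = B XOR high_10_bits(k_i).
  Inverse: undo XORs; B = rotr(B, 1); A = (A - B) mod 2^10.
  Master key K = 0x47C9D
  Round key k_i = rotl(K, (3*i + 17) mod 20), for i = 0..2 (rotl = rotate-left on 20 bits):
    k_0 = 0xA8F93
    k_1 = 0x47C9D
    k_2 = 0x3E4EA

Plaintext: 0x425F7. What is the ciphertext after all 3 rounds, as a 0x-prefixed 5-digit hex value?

s_0 = plaintext = 0x425F7
s_1 = Round(s_0, k_0) = 0x24D4D
s_2 = Round(s_1, k_1) = 0x5F785
s_3 = Round(s_2, k_2) = 0x7A3F2

0x7A3F2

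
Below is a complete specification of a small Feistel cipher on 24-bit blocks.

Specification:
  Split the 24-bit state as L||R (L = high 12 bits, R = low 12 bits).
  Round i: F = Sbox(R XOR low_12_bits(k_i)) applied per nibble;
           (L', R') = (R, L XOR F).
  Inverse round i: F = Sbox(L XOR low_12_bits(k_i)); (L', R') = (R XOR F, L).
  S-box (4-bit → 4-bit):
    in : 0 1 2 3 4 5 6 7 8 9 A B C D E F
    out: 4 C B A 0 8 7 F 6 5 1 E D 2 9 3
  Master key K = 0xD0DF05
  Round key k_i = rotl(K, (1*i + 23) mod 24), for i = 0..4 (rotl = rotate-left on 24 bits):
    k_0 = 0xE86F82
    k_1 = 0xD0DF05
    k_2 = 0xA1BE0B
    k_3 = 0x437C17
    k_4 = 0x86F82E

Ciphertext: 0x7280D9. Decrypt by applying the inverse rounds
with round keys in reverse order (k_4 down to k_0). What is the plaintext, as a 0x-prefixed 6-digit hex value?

0x7C2610

s_0 = ciphertext = 0x7280D9
s_1 = InvRound(s_0, k_4) = 0x39E728
s_2 = InvRound(s_1, k_3) = 0x44D39E
s_3 = InvRound(s_2, k_2) = 0x29944D
s_4 = InvRound(s_3, k_1) = 0x610299
s_5 = InvRound(s_4, k_0) = 0x7C2610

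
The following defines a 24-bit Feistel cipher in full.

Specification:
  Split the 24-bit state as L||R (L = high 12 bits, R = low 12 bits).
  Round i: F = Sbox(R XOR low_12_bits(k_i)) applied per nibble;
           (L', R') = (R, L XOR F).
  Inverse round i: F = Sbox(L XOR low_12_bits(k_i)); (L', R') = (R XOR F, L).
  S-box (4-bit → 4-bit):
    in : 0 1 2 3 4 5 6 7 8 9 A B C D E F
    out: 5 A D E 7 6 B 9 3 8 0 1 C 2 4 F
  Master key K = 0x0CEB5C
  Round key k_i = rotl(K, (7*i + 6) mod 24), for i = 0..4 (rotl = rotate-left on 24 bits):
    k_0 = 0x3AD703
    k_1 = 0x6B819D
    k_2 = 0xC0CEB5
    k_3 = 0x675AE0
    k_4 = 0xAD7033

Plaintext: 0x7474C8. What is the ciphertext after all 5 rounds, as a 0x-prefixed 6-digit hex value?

s_0 = plaintext = 0x7474C8
s_1 = Round(s_0, k_0) = 0x4C8986
s_2 = Round(s_1, k_1) = 0x986769
s_3 = Round(s_2, k_2) = 0x7691AA
s_4 = Round(s_3, k_3) = 0x1AA619
s_5 = Round(s_4, k_4) = 0x619A7A

0x619A7A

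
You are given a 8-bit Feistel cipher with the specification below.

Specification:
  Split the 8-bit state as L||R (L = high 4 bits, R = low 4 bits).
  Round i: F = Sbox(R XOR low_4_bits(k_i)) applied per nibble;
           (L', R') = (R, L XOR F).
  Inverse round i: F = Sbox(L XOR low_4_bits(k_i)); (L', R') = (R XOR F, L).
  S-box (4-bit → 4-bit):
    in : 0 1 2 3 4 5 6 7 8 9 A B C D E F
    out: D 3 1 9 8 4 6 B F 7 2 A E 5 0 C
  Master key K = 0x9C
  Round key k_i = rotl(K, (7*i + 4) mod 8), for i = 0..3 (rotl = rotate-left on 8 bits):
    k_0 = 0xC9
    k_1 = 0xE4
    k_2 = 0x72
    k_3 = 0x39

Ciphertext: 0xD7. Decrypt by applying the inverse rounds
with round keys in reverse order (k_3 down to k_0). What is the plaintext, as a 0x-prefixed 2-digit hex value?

s_0 = ciphertext = 0xD7
s_1 = InvRound(s_0, k_3) = 0xFD
s_2 = InvRound(s_1, k_2) = 0x8F
s_3 = InvRound(s_2, k_1) = 0x18
s_4 = InvRound(s_3, k_0) = 0x71

0x71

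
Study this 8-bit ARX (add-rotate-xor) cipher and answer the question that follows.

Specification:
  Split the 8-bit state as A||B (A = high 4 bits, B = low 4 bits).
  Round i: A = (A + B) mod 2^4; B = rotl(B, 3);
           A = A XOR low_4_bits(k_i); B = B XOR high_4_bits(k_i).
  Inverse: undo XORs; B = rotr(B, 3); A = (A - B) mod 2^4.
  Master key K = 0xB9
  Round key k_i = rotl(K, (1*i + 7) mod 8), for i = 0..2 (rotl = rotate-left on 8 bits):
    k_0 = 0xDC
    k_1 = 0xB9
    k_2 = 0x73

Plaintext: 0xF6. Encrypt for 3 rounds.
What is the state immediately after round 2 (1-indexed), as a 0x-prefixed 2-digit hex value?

0xEC

s_0 = plaintext = 0xF6
s_1 = Round(s_0, k_0) = 0x9E
s_2 = Round(s_1, k_1) = 0xEC
s_3 = Round(s_2, k_2) = 0x91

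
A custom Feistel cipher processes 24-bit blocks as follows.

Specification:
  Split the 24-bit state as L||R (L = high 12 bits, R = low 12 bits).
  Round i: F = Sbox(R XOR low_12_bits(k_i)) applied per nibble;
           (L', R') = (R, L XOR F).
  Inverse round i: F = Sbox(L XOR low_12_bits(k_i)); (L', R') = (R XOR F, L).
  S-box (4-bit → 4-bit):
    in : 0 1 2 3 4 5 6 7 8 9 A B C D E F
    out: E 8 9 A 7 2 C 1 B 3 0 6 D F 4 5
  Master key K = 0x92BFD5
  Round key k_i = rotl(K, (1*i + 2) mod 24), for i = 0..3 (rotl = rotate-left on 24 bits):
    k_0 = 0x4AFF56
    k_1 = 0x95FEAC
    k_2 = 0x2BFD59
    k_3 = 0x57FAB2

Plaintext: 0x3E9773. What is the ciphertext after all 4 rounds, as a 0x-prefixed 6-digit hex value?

0x48DF27

s_0 = plaintext = 0x3E9773
s_1 = Round(s_0, k_0) = 0x77387B
s_2 = Round(s_1, k_1) = 0x87BB82
s_3 = Round(s_2, k_2) = 0xB8248D
s_4 = Round(s_3, k_3) = 0x48DF27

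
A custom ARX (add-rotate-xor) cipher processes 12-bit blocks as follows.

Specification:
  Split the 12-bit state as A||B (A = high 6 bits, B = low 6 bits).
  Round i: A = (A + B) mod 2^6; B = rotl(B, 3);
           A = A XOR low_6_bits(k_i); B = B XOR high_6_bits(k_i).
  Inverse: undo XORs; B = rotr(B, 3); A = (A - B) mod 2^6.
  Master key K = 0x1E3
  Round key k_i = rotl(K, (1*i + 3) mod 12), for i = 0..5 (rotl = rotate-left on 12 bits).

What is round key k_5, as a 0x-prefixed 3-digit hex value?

K = 0x1E3
k_0 = rotl(K, (1*0+3) mod 12) = rotl(K, 3) = 0xF18
k_1 = rotl(K, (1*1+3) mod 12) = rotl(K, 4) = 0xE31
k_2 = rotl(K, (1*2+3) mod 12) = rotl(K, 5) = 0xC63
k_3 = rotl(K, (1*3+3) mod 12) = rotl(K, 6) = 0x8C7
k_4 = rotl(K, (1*4+3) mod 12) = rotl(K, 7) = 0x18F
k_5 = rotl(K, (1*5+3) mod 12) = rotl(K, 8) = 0x31E

0x31E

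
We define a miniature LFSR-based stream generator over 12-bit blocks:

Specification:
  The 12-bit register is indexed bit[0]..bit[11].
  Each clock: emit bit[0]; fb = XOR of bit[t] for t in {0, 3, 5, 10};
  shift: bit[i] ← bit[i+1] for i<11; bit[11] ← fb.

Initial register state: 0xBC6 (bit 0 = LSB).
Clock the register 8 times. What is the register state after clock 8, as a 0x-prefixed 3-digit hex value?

0xCAB

reg_0 = 0xBC6
clock 1: out=0, reg = 0x5E3
clock 2: out=1, reg = 0xAF1
clock 3: out=1, reg = 0x578
clock 4: out=0, reg = 0xABC
clock 5: out=0, reg = 0x55E
clock 6: out=0, reg = 0x2AF
clock 7: out=1, reg = 0x957
clock 8: out=1, reg = 0xCAB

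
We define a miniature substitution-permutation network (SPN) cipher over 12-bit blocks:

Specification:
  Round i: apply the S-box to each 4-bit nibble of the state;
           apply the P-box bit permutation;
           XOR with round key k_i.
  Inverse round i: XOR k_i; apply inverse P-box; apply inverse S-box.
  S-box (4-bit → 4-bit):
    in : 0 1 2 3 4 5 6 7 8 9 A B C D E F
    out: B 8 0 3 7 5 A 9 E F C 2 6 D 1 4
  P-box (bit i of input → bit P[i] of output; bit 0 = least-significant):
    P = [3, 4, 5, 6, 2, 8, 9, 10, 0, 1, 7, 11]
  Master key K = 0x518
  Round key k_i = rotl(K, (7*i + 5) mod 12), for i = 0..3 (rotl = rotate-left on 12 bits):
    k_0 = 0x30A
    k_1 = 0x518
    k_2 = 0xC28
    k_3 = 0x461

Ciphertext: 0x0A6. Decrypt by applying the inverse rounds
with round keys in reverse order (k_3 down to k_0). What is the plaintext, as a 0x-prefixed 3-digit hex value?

0xC39

s_0 = ciphertext = 0x0A6
s_1 = InvRound(s_0, k_3) = 0x471
s_2 = InvRound(s_1, k_2) = 0x720
s_3 = InvRound(s_2, k_1) = 0x2F4
s_4 = InvRound(s_3, k_0) = 0xC39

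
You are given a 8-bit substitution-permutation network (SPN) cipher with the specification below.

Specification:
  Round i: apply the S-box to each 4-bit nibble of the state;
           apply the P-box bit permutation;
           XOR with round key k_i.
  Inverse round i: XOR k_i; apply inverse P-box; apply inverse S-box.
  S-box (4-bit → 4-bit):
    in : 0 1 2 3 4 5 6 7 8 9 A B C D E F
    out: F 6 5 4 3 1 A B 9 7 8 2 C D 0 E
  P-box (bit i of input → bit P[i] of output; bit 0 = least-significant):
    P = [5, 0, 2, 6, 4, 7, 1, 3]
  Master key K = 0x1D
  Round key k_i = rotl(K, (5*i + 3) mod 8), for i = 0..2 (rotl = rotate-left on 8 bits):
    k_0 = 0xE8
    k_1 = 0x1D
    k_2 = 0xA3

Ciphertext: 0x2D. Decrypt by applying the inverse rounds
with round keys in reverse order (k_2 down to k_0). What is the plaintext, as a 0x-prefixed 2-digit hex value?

0x51

s_0 = ciphertext = 0x2D
s_1 = InvRound(s_0, k_2) = 0xF3
s_2 = InvRound(s_1, k_1) = 0xFD
s_3 = InvRound(s_2, k_0) = 0x51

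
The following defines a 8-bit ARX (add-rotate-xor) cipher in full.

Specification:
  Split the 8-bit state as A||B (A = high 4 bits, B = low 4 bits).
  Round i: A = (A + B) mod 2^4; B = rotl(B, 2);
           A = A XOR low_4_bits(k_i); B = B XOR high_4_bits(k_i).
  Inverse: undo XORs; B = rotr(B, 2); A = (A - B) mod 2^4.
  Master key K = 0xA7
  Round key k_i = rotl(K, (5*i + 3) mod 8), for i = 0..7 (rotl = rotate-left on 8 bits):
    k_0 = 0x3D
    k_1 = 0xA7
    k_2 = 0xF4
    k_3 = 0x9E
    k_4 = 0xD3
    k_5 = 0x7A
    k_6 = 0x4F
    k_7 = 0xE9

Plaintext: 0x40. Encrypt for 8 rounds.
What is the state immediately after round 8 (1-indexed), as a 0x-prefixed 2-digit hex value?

0x3F

s_0 = plaintext = 0x40
s_1 = Round(s_0, k_0) = 0x93
s_2 = Round(s_1, k_1) = 0xB6
s_3 = Round(s_2, k_2) = 0x56
s_4 = Round(s_3, k_3) = 0x50
s_5 = Round(s_4, k_4) = 0x6D
s_6 = Round(s_5, k_5) = 0x90
s_7 = Round(s_6, k_6) = 0x64
s_8 = Round(s_7, k_7) = 0x3F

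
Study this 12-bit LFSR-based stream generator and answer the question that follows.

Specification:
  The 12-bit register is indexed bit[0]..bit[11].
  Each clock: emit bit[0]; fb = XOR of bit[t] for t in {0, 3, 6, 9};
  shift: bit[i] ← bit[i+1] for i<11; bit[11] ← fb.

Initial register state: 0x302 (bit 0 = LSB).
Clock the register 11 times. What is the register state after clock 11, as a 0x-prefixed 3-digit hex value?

0x02E

reg_0 = 0x302
clock 1: out=0, reg = 0x981
clock 2: out=1, reg = 0xCC0
clock 3: out=0, reg = 0xE60
clock 4: out=0, reg = 0x730
clock 5: out=0, reg = 0xB98
clock 6: out=0, reg = 0x5CC
clock 7: out=0, reg = 0x2E6
clock 8: out=0, reg = 0x173
clock 9: out=1, reg = 0x0B9
clock 10: out=1, reg = 0x05C
clock 11: out=0, reg = 0x02E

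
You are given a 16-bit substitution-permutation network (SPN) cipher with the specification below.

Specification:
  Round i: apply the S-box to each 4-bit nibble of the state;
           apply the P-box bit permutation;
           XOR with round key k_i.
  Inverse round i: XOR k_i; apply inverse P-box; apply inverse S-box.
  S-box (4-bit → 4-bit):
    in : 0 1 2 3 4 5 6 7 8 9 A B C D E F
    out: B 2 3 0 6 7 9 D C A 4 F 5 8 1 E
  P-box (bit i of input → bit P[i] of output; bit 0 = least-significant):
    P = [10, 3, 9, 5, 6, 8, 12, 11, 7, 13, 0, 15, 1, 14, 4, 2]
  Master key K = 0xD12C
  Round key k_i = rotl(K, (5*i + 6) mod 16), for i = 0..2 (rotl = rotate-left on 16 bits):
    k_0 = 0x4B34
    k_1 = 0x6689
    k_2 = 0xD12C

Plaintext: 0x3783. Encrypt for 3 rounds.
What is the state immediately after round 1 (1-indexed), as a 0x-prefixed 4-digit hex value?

s_0 = plaintext = 0x3783
s_1 = Round(s_0, k_0) = 0xD3B5
s_2 = Round(s_1, k_1) = 0x79C5
s_3 = Round(s_2, k_2) = 0x6772

0xD3B5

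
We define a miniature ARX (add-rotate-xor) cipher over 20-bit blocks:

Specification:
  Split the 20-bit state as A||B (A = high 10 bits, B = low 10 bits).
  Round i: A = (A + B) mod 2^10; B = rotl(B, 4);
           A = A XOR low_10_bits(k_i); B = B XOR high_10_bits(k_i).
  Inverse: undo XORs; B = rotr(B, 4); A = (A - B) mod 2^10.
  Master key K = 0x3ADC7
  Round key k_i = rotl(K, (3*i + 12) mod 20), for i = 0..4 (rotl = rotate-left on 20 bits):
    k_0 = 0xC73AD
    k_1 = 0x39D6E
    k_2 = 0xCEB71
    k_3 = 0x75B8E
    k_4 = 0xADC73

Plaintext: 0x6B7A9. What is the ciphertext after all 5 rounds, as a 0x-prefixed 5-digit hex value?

s_0 = plaintext = 0x6B7A9
s_1 = Round(s_0, k_0) = 0xBED82
s_2 = Round(s_1, k_1) = 0x44CC1
s_3 = Round(s_2, k_2) = 0xA9729
s_4 = Round(s_3, k_3) = 0x9034A
s_5 = Round(s_4, k_4) = 0x7E61A

0x7E61A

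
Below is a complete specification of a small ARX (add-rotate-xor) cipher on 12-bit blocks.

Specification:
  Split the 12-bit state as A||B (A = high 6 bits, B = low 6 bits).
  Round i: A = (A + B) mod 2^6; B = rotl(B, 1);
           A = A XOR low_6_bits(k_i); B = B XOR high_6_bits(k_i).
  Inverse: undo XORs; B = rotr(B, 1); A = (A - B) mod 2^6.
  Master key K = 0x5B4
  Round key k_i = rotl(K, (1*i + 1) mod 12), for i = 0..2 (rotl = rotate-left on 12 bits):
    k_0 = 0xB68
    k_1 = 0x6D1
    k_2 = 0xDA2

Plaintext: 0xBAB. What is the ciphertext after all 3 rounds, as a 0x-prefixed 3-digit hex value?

s_0 = plaintext = 0xBAB
s_1 = Round(s_0, k_0) = 0xC7A
s_2 = Round(s_1, k_1) = 0xEAE
s_3 = Round(s_2, k_2) = 0x2AB

0x2AB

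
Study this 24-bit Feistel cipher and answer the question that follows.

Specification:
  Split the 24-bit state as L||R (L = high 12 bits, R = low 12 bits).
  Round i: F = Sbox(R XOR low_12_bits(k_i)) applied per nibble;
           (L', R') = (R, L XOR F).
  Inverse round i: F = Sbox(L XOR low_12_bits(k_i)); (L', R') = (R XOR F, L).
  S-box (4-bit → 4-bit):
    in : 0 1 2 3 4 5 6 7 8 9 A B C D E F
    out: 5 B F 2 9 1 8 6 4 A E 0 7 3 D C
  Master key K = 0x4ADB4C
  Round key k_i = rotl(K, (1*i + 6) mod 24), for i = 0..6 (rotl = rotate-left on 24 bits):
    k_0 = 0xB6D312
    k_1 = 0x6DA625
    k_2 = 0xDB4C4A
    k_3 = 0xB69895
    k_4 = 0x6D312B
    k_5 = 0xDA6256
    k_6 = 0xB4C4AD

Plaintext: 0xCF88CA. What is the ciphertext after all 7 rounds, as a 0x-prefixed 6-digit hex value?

s_0 = plaintext = 0xCF88CA
s_1 = Round(s_0, k_0) = 0x8CACCC
s_2 = Round(s_1, k_1) = 0xCCC610
s_3 = Round(s_2, k_2) = 0x6102D2
s_4 = Round(s_3, k_3) = 0x2D2886
s_5 = Round(s_4, k_4) = 0x886831
s_6 = Round(s_5, k_5) = 0x831600
s_7 = Round(s_6, k_6) = 0x6007D2

0x6007D2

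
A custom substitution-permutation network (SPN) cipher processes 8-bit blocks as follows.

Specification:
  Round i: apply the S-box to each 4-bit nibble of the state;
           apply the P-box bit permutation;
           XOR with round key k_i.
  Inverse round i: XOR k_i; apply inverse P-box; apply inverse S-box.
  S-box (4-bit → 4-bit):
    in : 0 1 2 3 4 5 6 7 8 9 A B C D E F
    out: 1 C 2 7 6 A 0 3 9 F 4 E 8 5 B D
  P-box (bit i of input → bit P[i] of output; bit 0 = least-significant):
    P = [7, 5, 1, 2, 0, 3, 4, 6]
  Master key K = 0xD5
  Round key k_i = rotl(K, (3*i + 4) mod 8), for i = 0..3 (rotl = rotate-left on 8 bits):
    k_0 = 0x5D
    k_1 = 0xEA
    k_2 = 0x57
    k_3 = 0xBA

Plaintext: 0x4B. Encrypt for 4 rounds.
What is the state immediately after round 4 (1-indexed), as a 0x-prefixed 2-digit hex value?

0xDC

s_0 = plaintext = 0x4B
s_1 = Round(s_0, k_0) = 0x63
s_2 = Round(s_1, k_1) = 0x48
s_3 = Round(s_2, k_2) = 0xCB
s_4 = Round(s_3, k_3) = 0xDC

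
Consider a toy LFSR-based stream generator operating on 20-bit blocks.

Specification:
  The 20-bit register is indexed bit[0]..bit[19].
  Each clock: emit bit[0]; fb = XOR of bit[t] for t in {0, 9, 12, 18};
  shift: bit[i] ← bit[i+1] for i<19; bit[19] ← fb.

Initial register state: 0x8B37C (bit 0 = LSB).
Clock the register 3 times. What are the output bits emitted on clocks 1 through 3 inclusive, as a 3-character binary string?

reg_0 = 0x8B37C
clock 1: out=0, reg = 0x459BE
clock 2: out=0, reg = 0x22CDF
clock 3: out=1, reg = 0x9166F

001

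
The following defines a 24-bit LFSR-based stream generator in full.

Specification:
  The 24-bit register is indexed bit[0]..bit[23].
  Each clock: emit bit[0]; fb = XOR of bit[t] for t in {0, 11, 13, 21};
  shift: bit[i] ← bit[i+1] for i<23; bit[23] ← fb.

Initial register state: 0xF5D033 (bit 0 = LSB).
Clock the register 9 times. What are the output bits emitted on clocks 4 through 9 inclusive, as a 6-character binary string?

reg_0 = 0xF5D033
clock 1: out=1, reg = 0x7AE819
clock 2: out=1, reg = 0x3D740C
clock 3: out=0, reg = 0x1EBA06
clock 4: out=0, reg = 0x0F5D03
clock 5: out=1, reg = 0x07AE81
clock 6: out=1, reg = 0x83D740
clock 7: out=0, reg = 0x41EBA0
clock 8: out=0, reg = 0x20F5D0
clock 9: out=0, reg = 0x107AE8

011000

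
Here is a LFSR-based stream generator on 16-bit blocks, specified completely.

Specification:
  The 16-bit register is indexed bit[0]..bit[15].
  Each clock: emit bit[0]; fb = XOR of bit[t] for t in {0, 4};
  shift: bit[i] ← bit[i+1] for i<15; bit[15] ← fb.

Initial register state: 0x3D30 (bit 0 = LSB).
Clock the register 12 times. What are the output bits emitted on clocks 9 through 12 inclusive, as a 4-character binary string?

1011

reg_0 = 0x3D30
clock 1: out=0, reg = 0x9E98
clock 2: out=0, reg = 0xCF4C
clock 3: out=0, reg = 0x67A6
clock 4: out=0, reg = 0x33D3
clock 5: out=1, reg = 0x19E9
clock 6: out=1, reg = 0x8CF4
clock 7: out=0, reg = 0xC67A
clock 8: out=0, reg = 0xE33D
clock 9: out=1, reg = 0x719E
clock 10: out=0, reg = 0xB8CF
clock 11: out=1, reg = 0xDC67
clock 12: out=1, reg = 0xEE33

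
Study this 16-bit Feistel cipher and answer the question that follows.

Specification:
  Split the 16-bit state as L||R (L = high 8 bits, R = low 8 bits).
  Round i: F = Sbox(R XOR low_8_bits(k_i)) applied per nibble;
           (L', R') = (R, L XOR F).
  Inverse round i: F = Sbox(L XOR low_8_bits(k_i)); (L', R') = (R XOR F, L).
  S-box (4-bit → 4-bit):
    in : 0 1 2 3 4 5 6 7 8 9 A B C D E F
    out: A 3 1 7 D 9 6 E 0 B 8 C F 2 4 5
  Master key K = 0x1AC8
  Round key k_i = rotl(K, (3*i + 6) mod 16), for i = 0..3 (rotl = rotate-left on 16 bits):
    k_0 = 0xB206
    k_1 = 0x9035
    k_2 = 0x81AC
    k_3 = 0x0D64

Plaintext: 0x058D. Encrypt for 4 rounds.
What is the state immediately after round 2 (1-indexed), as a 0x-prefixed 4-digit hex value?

0x09F2

s_0 = plaintext = 0x058D
s_1 = Round(s_0, k_0) = 0x8D09
s_2 = Round(s_1, k_1) = 0x09F2
s_3 = Round(s_2, k_2) = 0xF29D
s_4 = Round(s_3, k_3) = 0x9DA9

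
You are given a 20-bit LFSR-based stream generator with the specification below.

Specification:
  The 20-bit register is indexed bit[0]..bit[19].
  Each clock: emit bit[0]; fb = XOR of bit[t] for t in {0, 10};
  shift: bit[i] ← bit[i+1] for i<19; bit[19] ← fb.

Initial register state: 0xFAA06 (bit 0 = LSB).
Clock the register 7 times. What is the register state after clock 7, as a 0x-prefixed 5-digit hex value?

0xD9F54

reg_0 = 0xFAA06
clock 1: out=0, reg = 0x7D503
clock 2: out=1, reg = 0x3EA81
clock 3: out=1, reg = 0x9F540
clock 4: out=0, reg = 0xCFAA0
clock 5: out=0, reg = 0x67D50
clock 6: out=0, reg = 0xB3EA8
clock 7: out=0, reg = 0xD9F54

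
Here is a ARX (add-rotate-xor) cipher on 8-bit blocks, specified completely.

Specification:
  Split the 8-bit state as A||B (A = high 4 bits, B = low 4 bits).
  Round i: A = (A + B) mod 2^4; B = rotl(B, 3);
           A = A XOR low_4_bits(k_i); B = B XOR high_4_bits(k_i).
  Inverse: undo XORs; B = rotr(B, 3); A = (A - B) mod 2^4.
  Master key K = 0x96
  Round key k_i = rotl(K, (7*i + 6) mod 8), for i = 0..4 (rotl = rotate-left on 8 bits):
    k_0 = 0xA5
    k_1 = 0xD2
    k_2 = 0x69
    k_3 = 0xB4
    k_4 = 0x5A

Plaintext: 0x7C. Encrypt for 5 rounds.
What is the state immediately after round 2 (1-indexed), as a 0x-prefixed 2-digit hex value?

0x0B

s_0 = plaintext = 0x7C
s_1 = Round(s_0, k_0) = 0x6C
s_2 = Round(s_1, k_1) = 0x0B
s_3 = Round(s_2, k_2) = 0x2B
s_4 = Round(s_3, k_3) = 0x96
s_5 = Round(s_4, k_4) = 0x56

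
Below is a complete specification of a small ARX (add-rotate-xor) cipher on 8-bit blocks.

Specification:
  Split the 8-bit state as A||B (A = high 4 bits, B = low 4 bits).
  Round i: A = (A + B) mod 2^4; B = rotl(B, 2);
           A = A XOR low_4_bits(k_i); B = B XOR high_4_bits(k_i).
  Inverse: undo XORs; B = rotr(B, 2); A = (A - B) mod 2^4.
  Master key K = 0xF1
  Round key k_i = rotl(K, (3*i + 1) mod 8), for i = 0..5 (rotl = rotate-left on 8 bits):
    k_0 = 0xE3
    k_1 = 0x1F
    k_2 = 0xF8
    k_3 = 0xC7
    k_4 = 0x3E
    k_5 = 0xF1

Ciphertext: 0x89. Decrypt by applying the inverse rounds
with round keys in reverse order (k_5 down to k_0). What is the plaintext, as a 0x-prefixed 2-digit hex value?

s_0 = ciphertext = 0x89
s_1 = InvRound(s_0, k_5) = 0x09
s_2 = InvRound(s_1, k_4) = 0x4A
s_3 = InvRound(s_2, k_3) = 0xA9
s_4 = InvRound(s_3, k_2) = 0x99
s_5 = InvRound(s_4, k_1) = 0x42
s_6 = InvRound(s_5, k_0) = 0x43

0x43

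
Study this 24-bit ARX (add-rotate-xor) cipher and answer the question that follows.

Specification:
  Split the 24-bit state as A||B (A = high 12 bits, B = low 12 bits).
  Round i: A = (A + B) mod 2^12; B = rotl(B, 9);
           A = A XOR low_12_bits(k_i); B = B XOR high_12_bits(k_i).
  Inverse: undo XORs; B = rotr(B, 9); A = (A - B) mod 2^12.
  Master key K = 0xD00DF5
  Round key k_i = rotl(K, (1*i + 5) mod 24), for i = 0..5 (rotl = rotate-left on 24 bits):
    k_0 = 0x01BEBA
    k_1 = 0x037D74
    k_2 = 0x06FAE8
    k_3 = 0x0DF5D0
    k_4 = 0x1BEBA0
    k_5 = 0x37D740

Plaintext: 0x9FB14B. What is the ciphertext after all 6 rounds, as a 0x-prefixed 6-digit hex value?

s_0 = plaintext = 0x9FB14B
s_1 = Round(s_0, k_0) = 0x5FC632
s_2 = Round(s_1, k_1) = 0x15A4F1
s_3 = Round(s_2, k_2) = 0xCA32F1
s_4 = Round(s_3, k_3) = 0xA44281
s_5 = Round(s_4, k_4) = 0x7653EE
s_6 = Round(s_5, k_5) = 0xC13F00

0xC13F00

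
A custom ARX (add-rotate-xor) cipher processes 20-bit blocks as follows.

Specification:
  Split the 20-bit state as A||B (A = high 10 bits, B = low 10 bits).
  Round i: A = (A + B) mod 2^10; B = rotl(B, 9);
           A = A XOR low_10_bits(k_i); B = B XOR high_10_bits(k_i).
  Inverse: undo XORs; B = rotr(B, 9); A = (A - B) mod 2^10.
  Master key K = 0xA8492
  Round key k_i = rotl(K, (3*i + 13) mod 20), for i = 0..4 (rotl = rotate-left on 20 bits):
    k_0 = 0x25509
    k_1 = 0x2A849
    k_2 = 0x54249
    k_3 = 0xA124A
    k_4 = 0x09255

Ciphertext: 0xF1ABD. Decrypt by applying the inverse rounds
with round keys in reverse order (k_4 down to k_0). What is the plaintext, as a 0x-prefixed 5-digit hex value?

s_0 = ciphertext = 0xF1ABD
s_1 = InvRound(s_0, k_4) = 0x18133
s_2 = InvRound(s_1, k_3) = 0xAEF6F
s_3 = InvRound(s_2, k_2) = 0x1CC7F
s_4 = InvRound(s_3, k_1) = 0xA41AA
s_5 = InvRound(s_4, k_0) = 0x46E7E

0x46E7E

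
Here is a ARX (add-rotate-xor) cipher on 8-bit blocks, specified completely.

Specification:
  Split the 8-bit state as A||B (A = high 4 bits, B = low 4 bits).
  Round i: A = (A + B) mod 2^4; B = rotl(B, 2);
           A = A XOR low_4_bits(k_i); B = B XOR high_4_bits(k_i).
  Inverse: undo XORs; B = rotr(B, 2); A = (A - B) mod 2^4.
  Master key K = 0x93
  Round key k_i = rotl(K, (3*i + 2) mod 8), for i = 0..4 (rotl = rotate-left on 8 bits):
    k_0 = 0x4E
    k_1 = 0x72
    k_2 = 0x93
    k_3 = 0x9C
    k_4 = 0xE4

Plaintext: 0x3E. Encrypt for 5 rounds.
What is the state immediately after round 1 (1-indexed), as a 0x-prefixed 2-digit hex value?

0xFF

s_0 = plaintext = 0x3E
s_1 = Round(s_0, k_0) = 0xFF
s_2 = Round(s_1, k_1) = 0xC8
s_3 = Round(s_2, k_2) = 0x7B
s_4 = Round(s_3, k_3) = 0xE7
s_5 = Round(s_4, k_4) = 0x13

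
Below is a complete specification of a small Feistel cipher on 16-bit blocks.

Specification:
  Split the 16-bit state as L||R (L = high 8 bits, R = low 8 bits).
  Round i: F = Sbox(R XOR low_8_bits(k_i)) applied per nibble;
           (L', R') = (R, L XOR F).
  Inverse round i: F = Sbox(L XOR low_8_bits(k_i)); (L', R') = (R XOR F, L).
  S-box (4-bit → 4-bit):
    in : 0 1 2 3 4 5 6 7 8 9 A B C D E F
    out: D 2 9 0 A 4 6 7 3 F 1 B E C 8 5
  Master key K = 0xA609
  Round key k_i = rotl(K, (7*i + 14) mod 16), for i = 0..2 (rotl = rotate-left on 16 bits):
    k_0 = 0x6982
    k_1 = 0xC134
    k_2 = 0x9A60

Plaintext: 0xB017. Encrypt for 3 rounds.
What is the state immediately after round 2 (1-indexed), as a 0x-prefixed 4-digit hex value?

0x446A

s_0 = plaintext = 0xB017
s_1 = Round(s_0, k_0) = 0x1744
s_2 = Round(s_1, k_1) = 0x446A
s_3 = Round(s_2, k_2) = 0x6A95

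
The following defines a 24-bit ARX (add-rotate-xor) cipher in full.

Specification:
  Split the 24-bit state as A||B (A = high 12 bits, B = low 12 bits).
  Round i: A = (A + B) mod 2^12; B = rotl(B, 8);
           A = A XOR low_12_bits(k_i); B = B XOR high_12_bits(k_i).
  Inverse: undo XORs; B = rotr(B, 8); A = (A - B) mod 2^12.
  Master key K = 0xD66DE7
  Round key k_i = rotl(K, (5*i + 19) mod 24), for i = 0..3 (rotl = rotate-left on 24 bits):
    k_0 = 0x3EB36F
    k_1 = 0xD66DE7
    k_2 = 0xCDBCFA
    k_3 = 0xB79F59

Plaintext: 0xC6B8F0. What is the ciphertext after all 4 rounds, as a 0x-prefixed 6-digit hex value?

0x2DA5BD

s_0 = plaintext = 0xC6B8F0
s_1 = Round(s_0, k_0) = 0x634364
s_2 = Round(s_1, k_1) = 0x47F950
s_3 = Round(s_2, k_2) = 0x135C4E
s_4 = Round(s_3, k_3) = 0x2DA5BD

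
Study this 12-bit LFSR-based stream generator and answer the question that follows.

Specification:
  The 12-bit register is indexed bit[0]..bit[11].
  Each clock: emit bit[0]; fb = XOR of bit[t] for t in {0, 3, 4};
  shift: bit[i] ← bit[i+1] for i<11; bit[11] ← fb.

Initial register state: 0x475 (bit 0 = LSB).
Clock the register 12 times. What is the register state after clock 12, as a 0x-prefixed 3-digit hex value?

reg_0 = 0x475
clock 1: out=1, reg = 0x23A
clock 2: out=0, reg = 0x11D
clock 3: out=1, reg = 0x88E
clock 4: out=0, reg = 0xC47
clock 5: out=1, reg = 0xE23
clock 6: out=1, reg = 0xF11
clock 7: out=1, reg = 0x788
clock 8: out=0, reg = 0xBC4
clock 9: out=0, reg = 0x5E2
clock 10: out=0, reg = 0x2F1
clock 11: out=1, reg = 0x178
clock 12: out=0, reg = 0x0BC

0x0BC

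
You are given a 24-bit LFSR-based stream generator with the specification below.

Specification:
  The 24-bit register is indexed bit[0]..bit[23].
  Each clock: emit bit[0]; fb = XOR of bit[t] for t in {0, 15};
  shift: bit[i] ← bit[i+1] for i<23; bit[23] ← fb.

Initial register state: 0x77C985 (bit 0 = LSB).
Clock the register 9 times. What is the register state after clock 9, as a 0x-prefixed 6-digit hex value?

reg_0 = 0x77C985
clock 1: out=1, reg = 0x3BE4C2
clock 2: out=0, reg = 0x9DF261
clock 3: out=1, reg = 0x4EF930
clock 4: out=0, reg = 0xA77C98
clock 5: out=0, reg = 0x53BE4C
clock 6: out=0, reg = 0xA9DF26
clock 7: out=0, reg = 0xD4EF93
clock 8: out=1, reg = 0x6A77C9
clock 9: out=1, reg = 0xB53BE4

0xB53BE4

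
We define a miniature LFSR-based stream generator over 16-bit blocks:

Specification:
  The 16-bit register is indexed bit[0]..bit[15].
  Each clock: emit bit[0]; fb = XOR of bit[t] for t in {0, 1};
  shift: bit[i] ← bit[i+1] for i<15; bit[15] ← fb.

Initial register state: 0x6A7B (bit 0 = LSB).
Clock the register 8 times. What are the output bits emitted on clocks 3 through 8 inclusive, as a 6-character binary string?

reg_0 = 0x6A7B
clock 1: out=1, reg = 0x353D
clock 2: out=1, reg = 0x9A9E
clock 3: out=0, reg = 0xCD4F
clock 4: out=1, reg = 0x66A7
clock 5: out=1, reg = 0x3353
clock 6: out=1, reg = 0x19A9
clock 7: out=1, reg = 0x8CD4
clock 8: out=0, reg = 0x466A

011110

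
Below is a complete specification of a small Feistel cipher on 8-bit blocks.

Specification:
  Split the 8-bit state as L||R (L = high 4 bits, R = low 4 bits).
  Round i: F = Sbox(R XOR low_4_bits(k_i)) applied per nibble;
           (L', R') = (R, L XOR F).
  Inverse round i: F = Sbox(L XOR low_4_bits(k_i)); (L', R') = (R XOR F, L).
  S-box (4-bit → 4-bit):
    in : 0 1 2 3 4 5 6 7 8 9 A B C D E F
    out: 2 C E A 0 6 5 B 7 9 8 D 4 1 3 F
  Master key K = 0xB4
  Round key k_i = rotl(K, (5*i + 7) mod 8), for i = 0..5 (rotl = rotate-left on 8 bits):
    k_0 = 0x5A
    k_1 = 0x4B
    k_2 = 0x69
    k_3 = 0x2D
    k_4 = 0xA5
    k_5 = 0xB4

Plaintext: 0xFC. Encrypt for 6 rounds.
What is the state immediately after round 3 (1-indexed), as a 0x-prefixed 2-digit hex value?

0x03

s_0 = plaintext = 0xFC
s_1 = Round(s_0, k_0) = 0xCA
s_2 = Round(s_1, k_1) = 0xA0
s_3 = Round(s_2, k_2) = 0x03
s_4 = Round(s_3, k_3) = 0x33
s_5 = Round(s_4, k_4) = 0x36
s_6 = Round(s_5, k_5) = 0x6D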